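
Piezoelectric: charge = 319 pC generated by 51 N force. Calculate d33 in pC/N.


d33 = 319 / 51 = 6.3 pC/N

6.3


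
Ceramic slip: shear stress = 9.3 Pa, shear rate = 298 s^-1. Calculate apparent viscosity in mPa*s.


eta = tau/gamma * 1000 = 9.3/298 * 1000 = 31.2 mPa*s

31.2


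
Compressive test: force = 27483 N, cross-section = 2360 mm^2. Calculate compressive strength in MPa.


CS = 27483 / 2360 = 11.6 MPa

11.6


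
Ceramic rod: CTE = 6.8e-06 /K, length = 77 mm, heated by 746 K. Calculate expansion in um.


dL = 6.8e-06 * 77 * 746 * 1000 = 390.606 um

390.606


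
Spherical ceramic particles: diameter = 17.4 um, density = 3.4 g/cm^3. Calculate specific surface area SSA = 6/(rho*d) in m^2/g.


SSA = 6 / (3.4 * 17.4) = 0.101 m^2/g

0.101


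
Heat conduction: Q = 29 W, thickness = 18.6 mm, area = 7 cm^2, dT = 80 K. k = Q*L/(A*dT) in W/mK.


k = 29*18.6/1000/(7/10000*80) = 9.63 W/mK

9.63


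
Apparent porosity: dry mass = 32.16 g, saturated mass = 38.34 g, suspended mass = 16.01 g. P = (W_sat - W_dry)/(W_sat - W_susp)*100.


P = (38.34 - 32.16) / (38.34 - 16.01) * 100 = 6.18 / 22.33 * 100 = 27.7%

27.7


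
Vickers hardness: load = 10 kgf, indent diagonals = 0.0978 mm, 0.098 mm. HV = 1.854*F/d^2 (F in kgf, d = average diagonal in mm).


d_avg = (0.0978+0.098)/2 = 0.0979 mm
HV = 1.854*10/0.0979^2 = 1934

1934


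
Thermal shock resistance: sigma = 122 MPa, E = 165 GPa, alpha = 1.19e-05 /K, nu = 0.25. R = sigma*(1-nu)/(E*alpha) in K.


R = 122*(1-0.25)/(165*1000*1.19e-05) = 47 K

47


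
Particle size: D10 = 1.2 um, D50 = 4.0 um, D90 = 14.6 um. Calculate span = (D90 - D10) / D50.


Span = (14.6 - 1.2) / 4.0 = 13.4 / 4.0 = 3.35

3.35


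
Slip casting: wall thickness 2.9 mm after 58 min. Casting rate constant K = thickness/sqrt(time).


K = 2.9 / sqrt(58) = 2.9 / 7.6158 = 0.381 mm/min^0.5

0.381


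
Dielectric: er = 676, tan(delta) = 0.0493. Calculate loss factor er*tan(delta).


Loss = 676 * 0.0493 = 33.327

33.327


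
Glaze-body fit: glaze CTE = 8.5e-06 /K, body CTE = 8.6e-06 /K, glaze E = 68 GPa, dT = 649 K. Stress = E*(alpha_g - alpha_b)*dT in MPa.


Stress = 68*1000*(8.5e-06 - 8.6e-06)*649 = -4.4 MPa

-4.4


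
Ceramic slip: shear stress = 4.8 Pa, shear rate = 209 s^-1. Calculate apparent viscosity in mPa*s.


eta = tau/gamma * 1000 = 4.8/209 * 1000 = 23.0 mPa*s

23.0


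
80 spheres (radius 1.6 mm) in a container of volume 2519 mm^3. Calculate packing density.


V_sphere = 4/3*pi*1.6^3 = 17.1573 mm^3
Total V = 80*17.1573 = 1372.584 mm^3
PD = 1372.584 / 2519 = 0.545

0.545


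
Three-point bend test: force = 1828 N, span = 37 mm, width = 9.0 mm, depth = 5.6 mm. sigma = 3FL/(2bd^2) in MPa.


sigma = 3*1828*37/(2*9.0*5.6^2) = 359.5 MPa

359.5


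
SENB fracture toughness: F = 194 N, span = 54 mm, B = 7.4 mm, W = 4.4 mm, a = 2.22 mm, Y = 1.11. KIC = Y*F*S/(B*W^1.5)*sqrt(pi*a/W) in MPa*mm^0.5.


KIC = 1.11*194*54/(7.4*4.4^1.5)*sqrt(pi*2.22/4.4) = 214.35

214.35


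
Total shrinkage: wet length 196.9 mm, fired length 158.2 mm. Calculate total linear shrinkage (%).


TS = (196.9 - 158.2) / 196.9 * 100 = 19.65%

19.65


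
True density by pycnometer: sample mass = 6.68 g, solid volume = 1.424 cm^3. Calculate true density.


TD = 6.68 / 1.424 = 4.691 g/cm^3

4.691


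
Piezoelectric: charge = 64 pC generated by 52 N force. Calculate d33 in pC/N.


d33 = 64 / 52 = 1.2 pC/N

1.2


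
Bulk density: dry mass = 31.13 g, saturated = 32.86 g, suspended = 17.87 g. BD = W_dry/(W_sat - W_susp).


BD = 31.13 / (32.86 - 17.87) = 31.13 / 14.99 = 2.077 g/cm^3

2.077


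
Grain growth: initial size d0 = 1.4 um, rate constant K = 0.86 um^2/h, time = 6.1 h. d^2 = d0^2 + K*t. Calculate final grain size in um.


d^2 = 1.4^2 + 0.86*6.1 = 7.206
d = sqrt(7.206) = 2.68 um

2.68


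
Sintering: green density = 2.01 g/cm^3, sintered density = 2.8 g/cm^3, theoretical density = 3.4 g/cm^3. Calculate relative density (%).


Relative = 2.8 / 3.4 * 100 = 82.4%

82.4


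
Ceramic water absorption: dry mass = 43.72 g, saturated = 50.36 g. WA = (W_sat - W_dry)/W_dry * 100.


WA = (50.36 - 43.72) / 43.72 * 100 = 15.19%

15.19


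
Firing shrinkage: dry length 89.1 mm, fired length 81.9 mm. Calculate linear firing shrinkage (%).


FS = (89.1 - 81.9) / 89.1 * 100 = 8.08%

8.08


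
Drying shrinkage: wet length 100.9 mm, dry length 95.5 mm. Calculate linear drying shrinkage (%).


DS = (100.9 - 95.5) / 100.9 * 100 = 5.35%

5.35


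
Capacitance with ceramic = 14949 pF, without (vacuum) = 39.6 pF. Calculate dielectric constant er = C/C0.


er = 14949 / 39.6 = 377.5

377.5


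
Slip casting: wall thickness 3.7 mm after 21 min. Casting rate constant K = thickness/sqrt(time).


K = 3.7 / sqrt(21) = 3.7 / 4.5826 = 0.807 mm/min^0.5

0.807


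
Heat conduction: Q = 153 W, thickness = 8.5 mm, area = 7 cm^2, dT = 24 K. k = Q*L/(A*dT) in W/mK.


k = 153*8.5/1000/(7/10000*24) = 77.41 W/mK

77.41


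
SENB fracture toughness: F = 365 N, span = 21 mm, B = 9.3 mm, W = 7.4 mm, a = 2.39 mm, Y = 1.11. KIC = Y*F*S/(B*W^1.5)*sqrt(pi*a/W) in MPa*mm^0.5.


KIC = 1.11*365*21/(9.3*7.4^1.5)*sqrt(pi*2.39/7.4) = 45.78

45.78


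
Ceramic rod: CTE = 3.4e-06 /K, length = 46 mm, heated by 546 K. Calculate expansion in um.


dL = 3.4e-06 * 46 * 546 * 1000 = 85.394 um

85.394


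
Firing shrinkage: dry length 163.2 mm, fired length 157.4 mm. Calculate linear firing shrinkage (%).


FS = (163.2 - 157.4) / 163.2 * 100 = 3.55%

3.55


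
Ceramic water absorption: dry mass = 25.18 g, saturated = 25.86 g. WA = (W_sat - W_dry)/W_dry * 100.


WA = (25.86 - 25.18) / 25.18 * 100 = 2.7%

2.7


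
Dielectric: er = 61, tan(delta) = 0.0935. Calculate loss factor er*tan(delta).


Loss = 61 * 0.0935 = 5.704

5.704


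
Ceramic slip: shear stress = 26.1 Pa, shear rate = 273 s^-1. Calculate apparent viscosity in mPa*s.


eta = tau/gamma * 1000 = 26.1/273 * 1000 = 95.6 mPa*s

95.6


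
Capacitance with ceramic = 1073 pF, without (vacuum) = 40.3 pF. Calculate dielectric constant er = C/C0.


er = 1073 / 40.3 = 26.63

26.63


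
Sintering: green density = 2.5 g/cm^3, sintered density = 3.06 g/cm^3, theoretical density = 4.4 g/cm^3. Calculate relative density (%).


Relative = 3.06 / 4.4 * 100 = 69.5%

69.5


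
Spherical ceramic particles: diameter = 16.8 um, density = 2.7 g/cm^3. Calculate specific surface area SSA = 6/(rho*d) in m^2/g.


SSA = 6 / (2.7 * 16.8) = 0.132 m^2/g

0.132


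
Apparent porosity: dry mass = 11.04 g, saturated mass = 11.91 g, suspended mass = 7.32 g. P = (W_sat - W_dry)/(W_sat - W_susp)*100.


P = (11.91 - 11.04) / (11.91 - 7.32) * 100 = 0.87 / 4.59 * 100 = 19.0%

19.0


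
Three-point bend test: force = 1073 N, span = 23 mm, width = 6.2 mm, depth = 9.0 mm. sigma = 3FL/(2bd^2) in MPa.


sigma = 3*1073*23/(2*6.2*9.0^2) = 73.7 MPa

73.7


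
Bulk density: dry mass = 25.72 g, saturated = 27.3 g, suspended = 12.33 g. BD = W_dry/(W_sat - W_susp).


BD = 25.72 / (27.3 - 12.33) = 25.72 / 14.97 = 1.718 g/cm^3

1.718


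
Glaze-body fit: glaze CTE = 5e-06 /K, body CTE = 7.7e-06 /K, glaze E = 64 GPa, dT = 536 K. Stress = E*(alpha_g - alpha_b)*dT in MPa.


Stress = 64*1000*(5e-06 - 7.7e-06)*536 = -92.6 MPa

-92.6


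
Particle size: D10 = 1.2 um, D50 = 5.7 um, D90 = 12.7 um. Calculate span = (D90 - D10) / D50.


Span = (12.7 - 1.2) / 5.7 = 11.5 / 5.7 = 2.018

2.018


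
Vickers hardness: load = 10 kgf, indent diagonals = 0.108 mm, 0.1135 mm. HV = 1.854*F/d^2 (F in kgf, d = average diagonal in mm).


d_avg = (0.108+0.1135)/2 = 0.11075 mm
HV = 1.854*10/0.11075^2 = 1512

1512


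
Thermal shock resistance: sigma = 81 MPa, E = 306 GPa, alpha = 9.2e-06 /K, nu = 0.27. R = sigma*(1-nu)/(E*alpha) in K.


R = 81*(1-0.27)/(306*1000*9.2e-06) = 21 K

21


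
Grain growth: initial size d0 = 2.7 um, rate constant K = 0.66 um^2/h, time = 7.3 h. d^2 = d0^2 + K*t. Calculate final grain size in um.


d^2 = 2.7^2 + 0.66*7.3 = 12.108
d = sqrt(12.108) = 3.48 um

3.48


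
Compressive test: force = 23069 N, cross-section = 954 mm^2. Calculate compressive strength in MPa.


CS = 23069 / 954 = 24.2 MPa

24.2


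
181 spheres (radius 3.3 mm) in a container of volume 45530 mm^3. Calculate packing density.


V_sphere = 4/3*pi*3.3^3 = 150.5326 mm^3
Total V = 181*150.5326 = 27246.4006 mm^3
PD = 27246.4006 / 45530 = 0.598

0.598


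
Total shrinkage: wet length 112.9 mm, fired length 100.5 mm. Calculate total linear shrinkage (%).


TS = (112.9 - 100.5) / 112.9 * 100 = 10.98%

10.98


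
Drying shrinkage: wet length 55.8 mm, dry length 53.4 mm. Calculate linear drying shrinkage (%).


DS = (55.8 - 53.4) / 55.8 * 100 = 4.3%

4.3


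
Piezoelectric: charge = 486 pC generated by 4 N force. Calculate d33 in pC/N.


d33 = 486 / 4 = 121.5 pC/N

121.5


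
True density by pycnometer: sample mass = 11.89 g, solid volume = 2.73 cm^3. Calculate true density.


TD = 11.89 / 2.73 = 4.355 g/cm^3

4.355


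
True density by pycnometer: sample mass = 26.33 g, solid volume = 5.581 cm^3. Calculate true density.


TD = 26.33 / 5.581 = 4.718 g/cm^3

4.718


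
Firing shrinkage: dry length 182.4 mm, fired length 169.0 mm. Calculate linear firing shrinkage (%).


FS = (182.4 - 169.0) / 182.4 * 100 = 7.35%

7.35


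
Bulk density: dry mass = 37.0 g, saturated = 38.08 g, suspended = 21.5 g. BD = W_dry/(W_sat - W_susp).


BD = 37.0 / (38.08 - 21.5) = 37.0 / 16.58 = 2.232 g/cm^3

2.232


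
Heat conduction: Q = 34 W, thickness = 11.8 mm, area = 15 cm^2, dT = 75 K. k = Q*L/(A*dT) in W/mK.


k = 34*11.8/1000/(15/10000*75) = 3.57 W/mK

3.57


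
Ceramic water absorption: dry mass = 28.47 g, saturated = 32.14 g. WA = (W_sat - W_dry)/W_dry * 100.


WA = (32.14 - 28.47) / 28.47 * 100 = 12.89%

12.89


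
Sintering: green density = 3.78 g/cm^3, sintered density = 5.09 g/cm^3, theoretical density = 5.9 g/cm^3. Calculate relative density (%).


Relative = 5.09 / 5.9 * 100 = 86.3%

86.3


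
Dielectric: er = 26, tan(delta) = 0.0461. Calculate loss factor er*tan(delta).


Loss = 26 * 0.0461 = 1.199

1.199


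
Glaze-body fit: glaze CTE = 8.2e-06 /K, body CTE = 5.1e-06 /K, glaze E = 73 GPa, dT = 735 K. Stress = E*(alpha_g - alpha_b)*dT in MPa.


Stress = 73*1000*(8.2e-06 - 5.1e-06)*735 = 166.3 MPa

166.3


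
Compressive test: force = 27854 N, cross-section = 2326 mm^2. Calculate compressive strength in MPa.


CS = 27854 / 2326 = 12.0 MPa

12.0


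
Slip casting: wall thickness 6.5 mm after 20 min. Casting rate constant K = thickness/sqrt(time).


K = 6.5 / sqrt(20) = 6.5 / 4.4721 = 1.453 mm/min^0.5

1.453


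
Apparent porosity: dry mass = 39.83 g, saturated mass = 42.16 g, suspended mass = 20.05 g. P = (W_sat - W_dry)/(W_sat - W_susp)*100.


P = (42.16 - 39.83) / (42.16 - 20.05) * 100 = 2.33 / 22.11 * 100 = 10.5%

10.5


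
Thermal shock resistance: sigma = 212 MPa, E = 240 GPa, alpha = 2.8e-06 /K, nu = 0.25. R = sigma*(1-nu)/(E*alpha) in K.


R = 212*(1-0.25)/(240*1000*2.8e-06) = 237 K

237


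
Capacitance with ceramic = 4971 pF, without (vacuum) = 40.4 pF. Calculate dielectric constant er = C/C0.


er = 4971 / 40.4 = 123.04

123.04


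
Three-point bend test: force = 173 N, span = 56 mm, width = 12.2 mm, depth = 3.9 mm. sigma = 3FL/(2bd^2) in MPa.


sigma = 3*173*56/(2*12.2*3.9^2) = 78.3 MPa

78.3


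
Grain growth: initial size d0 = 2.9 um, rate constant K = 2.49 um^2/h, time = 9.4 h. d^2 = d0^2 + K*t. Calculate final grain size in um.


d^2 = 2.9^2 + 2.49*9.4 = 31.816
d = sqrt(31.816) = 5.64 um

5.64


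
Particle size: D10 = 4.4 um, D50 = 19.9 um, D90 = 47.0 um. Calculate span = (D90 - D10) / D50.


Span = (47.0 - 4.4) / 19.9 = 42.6 / 19.9 = 2.141

2.141


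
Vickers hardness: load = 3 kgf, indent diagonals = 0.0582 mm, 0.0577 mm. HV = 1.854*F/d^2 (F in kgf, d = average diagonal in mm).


d_avg = (0.0582+0.0577)/2 = 0.05795 mm
HV = 1.854*3/0.05795^2 = 1656

1656


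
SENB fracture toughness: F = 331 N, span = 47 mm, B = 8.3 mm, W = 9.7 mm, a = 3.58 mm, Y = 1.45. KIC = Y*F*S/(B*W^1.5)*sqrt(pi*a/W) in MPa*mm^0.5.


KIC = 1.45*331*47/(8.3*9.7^1.5)*sqrt(pi*3.58/9.7) = 96.87

96.87


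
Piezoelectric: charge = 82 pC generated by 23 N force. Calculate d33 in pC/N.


d33 = 82 / 23 = 3.6 pC/N

3.6


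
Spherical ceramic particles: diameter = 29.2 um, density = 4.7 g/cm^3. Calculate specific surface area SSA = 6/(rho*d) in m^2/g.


SSA = 6 / (4.7 * 29.2) = 0.044 m^2/g

0.044


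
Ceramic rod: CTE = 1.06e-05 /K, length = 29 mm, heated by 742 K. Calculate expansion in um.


dL = 1.06e-05 * 29 * 742 * 1000 = 228.091 um

228.091


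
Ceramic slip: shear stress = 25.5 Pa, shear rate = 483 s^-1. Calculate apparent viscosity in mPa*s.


eta = tau/gamma * 1000 = 25.5/483 * 1000 = 52.8 mPa*s

52.8


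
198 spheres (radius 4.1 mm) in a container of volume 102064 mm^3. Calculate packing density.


V_sphere = 4/3*pi*4.1^3 = 288.6956 mm^3
Total V = 198*288.6956 = 57161.7288 mm^3
PD = 57161.7288 / 102064 = 0.56

0.56


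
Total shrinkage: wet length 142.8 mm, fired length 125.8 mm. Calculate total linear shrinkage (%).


TS = (142.8 - 125.8) / 142.8 * 100 = 11.9%

11.9


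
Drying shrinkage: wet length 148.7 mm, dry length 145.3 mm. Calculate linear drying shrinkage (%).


DS = (148.7 - 145.3) / 148.7 * 100 = 2.29%

2.29


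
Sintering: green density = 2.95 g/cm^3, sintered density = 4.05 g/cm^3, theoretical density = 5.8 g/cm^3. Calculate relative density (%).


Relative = 4.05 / 5.8 * 100 = 69.8%

69.8


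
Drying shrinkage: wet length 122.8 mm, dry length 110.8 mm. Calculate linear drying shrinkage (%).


DS = (122.8 - 110.8) / 122.8 * 100 = 9.77%

9.77


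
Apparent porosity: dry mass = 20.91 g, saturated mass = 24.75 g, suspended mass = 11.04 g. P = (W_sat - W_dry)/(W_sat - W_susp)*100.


P = (24.75 - 20.91) / (24.75 - 11.04) * 100 = 3.84 / 13.71 * 100 = 28.0%

28.0


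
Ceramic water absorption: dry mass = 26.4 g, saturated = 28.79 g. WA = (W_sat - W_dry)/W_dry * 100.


WA = (28.79 - 26.4) / 26.4 * 100 = 9.05%

9.05


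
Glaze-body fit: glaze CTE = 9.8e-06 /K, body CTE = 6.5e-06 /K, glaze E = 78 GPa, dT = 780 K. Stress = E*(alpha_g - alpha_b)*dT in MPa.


Stress = 78*1000*(9.8e-06 - 6.5e-06)*780 = 200.8 MPa

200.8


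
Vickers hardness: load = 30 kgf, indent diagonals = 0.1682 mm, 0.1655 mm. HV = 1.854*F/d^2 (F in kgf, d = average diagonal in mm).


d_avg = (0.1682+0.1655)/2 = 0.16685 mm
HV = 1.854*30/0.16685^2 = 1998

1998


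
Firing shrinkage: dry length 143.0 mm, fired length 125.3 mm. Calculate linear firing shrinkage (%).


FS = (143.0 - 125.3) / 143.0 * 100 = 12.38%

12.38


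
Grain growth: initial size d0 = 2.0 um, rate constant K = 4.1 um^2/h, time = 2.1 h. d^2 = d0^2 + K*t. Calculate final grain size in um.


d^2 = 2.0^2 + 4.1*2.1 = 12.61
d = sqrt(12.61) = 3.55 um

3.55


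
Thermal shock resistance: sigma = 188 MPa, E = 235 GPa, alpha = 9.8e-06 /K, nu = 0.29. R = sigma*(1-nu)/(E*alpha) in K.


R = 188*(1-0.29)/(235*1000*9.8e-06) = 58 K

58


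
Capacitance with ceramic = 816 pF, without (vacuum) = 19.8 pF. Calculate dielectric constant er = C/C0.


er = 816 / 19.8 = 41.21

41.21


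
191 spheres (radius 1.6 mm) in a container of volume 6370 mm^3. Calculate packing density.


V_sphere = 4/3*pi*1.6^3 = 17.1573 mm^3
Total V = 191*17.1573 = 3277.0443 mm^3
PD = 3277.0443 / 6370 = 0.514

0.514


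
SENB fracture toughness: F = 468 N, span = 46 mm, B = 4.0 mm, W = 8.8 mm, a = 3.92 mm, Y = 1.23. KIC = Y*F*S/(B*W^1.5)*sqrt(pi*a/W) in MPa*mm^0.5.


KIC = 1.23*468*46/(4.0*8.8^1.5)*sqrt(pi*3.92/8.8) = 299.99

299.99


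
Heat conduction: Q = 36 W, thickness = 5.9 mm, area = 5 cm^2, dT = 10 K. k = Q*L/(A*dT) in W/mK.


k = 36*5.9/1000/(5/10000*10) = 42.48 W/mK

42.48


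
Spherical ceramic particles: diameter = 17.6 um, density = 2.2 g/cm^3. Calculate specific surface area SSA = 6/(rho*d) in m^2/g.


SSA = 6 / (2.2 * 17.6) = 0.155 m^2/g

0.155


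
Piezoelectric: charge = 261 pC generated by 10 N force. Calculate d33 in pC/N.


d33 = 261 / 10 = 26.1 pC/N

26.1


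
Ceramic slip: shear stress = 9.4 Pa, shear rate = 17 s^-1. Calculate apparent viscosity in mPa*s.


eta = tau/gamma * 1000 = 9.4/17 * 1000 = 552.9 mPa*s

552.9


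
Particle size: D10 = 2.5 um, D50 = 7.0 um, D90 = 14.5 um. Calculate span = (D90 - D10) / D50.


Span = (14.5 - 2.5) / 7.0 = 12.0 / 7.0 = 1.714

1.714


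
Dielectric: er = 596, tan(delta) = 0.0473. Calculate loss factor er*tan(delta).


Loss = 596 * 0.0473 = 28.191

28.191


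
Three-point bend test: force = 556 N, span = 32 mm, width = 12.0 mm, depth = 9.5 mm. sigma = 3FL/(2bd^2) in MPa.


sigma = 3*556*32/(2*12.0*9.5^2) = 24.6 MPa

24.6


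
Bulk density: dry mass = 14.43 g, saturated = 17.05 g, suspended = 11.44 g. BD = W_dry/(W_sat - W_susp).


BD = 14.43 / (17.05 - 11.44) = 14.43 / 5.61 = 2.572 g/cm^3

2.572


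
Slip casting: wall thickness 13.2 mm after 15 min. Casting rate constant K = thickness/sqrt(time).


K = 13.2 / sqrt(15) = 13.2 / 3.873 = 3.408 mm/min^0.5

3.408


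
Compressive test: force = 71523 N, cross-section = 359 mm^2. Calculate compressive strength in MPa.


CS = 71523 / 359 = 199.2 MPa

199.2


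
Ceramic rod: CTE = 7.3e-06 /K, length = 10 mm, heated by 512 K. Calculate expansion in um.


dL = 7.3e-06 * 10 * 512 * 1000 = 37.376 um

37.376


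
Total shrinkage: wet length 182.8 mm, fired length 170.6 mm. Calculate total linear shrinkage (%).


TS = (182.8 - 170.6) / 182.8 * 100 = 6.67%

6.67


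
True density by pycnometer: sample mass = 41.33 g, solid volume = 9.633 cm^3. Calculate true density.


TD = 41.33 / 9.633 = 4.29 g/cm^3

4.29


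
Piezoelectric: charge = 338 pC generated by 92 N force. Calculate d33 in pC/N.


d33 = 338 / 92 = 3.7 pC/N

3.7


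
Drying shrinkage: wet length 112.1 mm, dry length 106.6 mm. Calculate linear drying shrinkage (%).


DS = (112.1 - 106.6) / 112.1 * 100 = 4.91%

4.91


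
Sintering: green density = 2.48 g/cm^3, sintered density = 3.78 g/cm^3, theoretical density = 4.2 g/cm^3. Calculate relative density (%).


Relative = 3.78 / 4.2 * 100 = 90.0%

90.0


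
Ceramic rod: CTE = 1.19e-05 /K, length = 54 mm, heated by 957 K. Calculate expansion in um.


dL = 1.19e-05 * 54 * 957 * 1000 = 614.968 um

614.968


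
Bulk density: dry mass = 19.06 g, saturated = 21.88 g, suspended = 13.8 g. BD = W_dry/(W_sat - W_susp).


BD = 19.06 / (21.88 - 13.8) = 19.06 / 8.08 = 2.359 g/cm^3

2.359


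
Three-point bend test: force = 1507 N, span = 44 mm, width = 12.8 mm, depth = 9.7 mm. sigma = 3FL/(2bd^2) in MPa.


sigma = 3*1507*44/(2*12.8*9.7^2) = 82.6 MPa

82.6


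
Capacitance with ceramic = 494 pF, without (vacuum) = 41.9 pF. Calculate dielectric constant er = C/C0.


er = 494 / 41.9 = 11.79

11.79


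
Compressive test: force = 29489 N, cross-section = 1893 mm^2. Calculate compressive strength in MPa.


CS = 29489 / 1893 = 15.6 MPa

15.6


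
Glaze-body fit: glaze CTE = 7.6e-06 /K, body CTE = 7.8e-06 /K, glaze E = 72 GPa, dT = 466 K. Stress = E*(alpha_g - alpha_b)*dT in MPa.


Stress = 72*1000*(7.6e-06 - 7.8e-06)*466 = -6.7 MPa

-6.7


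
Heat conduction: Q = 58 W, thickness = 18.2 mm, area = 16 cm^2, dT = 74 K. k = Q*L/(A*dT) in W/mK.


k = 58*18.2/1000/(16/10000*74) = 8.92 W/mK

8.92


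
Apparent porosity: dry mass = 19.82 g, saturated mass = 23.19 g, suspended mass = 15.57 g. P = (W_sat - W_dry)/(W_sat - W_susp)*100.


P = (23.19 - 19.82) / (23.19 - 15.57) * 100 = 3.37 / 7.62 * 100 = 44.2%

44.2


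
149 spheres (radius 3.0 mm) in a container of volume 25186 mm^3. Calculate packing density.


V_sphere = 4/3*pi*3.0^3 = 113.0973 mm^3
Total V = 149*113.0973 = 16851.4977 mm^3
PD = 16851.4977 / 25186 = 0.669

0.669


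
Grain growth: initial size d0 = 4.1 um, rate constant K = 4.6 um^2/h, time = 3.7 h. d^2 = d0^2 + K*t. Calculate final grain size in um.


d^2 = 4.1^2 + 4.6*3.7 = 33.83
d = sqrt(33.83) = 5.82 um

5.82


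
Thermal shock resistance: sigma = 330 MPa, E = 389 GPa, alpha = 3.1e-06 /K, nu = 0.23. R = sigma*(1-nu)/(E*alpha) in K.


R = 330*(1-0.23)/(389*1000*3.1e-06) = 211 K

211


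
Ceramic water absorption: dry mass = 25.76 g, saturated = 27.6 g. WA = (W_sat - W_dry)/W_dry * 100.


WA = (27.6 - 25.76) / 25.76 * 100 = 7.14%

7.14


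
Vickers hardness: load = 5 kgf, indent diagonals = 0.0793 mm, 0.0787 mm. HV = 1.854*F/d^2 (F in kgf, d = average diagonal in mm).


d_avg = (0.0793+0.0787)/2 = 0.079 mm
HV = 1.854*5/0.079^2 = 1485

1485


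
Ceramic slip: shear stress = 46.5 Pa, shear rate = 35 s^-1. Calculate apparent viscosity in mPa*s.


eta = tau/gamma * 1000 = 46.5/35 * 1000 = 1328.6 mPa*s

1328.6


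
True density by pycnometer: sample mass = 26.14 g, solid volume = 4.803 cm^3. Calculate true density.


TD = 26.14 / 4.803 = 5.442 g/cm^3

5.442


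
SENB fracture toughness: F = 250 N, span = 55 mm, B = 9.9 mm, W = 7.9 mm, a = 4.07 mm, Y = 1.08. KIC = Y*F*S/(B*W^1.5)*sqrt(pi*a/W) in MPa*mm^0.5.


KIC = 1.08*250*55/(9.9*7.9^1.5)*sqrt(pi*4.07/7.9) = 85.94

85.94


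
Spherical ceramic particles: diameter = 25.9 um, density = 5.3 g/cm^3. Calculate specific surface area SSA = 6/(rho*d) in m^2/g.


SSA = 6 / (5.3 * 25.9) = 0.044 m^2/g

0.044


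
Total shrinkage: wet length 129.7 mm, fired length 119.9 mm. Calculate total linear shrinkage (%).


TS = (129.7 - 119.9) / 129.7 * 100 = 7.56%

7.56


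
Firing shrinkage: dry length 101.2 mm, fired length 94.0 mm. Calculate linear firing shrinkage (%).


FS = (101.2 - 94.0) / 101.2 * 100 = 7.11%

7.11


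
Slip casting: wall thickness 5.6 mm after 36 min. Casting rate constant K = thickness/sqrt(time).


K = 5.6 / sqrt(36) = 5.6 / 6.0 = 0.933 mm/min^0.5

0.933


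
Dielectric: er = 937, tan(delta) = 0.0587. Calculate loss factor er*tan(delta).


Loss = 937 * 0.0587 = 55.002

55.002


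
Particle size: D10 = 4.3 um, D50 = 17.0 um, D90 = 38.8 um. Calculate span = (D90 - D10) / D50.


Span = (38.8 - 4.3) / 17.0 = 34.5 / 17.0 = 2.029

2.029


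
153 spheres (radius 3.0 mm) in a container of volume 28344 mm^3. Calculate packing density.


V_sphere = 4/3*pi*3.0^3 = 113.0973 mm^3
Total V = 153*113.0973 = 17303.8869 mm^3
PD = 17303.8869 / 28344 = 0.61

0.61


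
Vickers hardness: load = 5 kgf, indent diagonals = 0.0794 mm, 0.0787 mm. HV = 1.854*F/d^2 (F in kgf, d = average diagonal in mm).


d_avg = (0.0794+0.0787)/2 = 0.07905 mm
HV = 1.854*5/0.07905^2 = 1483

1483


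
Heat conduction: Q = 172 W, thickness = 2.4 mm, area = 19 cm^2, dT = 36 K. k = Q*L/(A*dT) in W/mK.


k = 172*2.4/1000/(19/10000*36) = 6.04 W/mK

6.04


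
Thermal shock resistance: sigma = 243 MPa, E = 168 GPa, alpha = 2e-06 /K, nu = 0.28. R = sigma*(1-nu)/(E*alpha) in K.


R = 243*(1-0.28)/(168*1000*2e-06) = 521 K

521


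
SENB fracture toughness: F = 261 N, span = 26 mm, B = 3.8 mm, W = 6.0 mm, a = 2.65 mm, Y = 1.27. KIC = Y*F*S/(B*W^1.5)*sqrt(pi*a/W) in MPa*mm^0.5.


KIC = 1.27*261*26/(3.8*6.0^1.5)*sqrt(pi*2.65/6.0) = 181.77

181.77


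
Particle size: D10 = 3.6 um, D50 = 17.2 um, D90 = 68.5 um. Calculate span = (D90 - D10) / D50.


Span = (68.5 - 3.6) / 17.2 = 64.9 / 17.2 = 3.773

3.773


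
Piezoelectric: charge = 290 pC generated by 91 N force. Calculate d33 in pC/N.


d33 = 290 / 91 = 3.2 pC/N

3.2


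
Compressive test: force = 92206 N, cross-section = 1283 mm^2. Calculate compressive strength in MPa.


CS = 92206 / 1283 = 71.9 MPa

71.9


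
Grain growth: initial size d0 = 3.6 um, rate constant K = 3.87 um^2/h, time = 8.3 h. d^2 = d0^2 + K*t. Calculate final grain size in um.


d^2 = 3.6^2 + 3.87*8.3 = 45.081
d = sqrt(45.081) = 6.71 um

6.71


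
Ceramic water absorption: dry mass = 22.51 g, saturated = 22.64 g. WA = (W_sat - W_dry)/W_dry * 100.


WA = (22.64 - 22.51) / 22.51 * 100 = 0.58%

0.58


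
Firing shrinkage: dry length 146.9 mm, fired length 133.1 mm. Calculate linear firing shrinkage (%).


FS = (146.9 - 133.1) / 146.9 * 100 = 9.39%

9.39


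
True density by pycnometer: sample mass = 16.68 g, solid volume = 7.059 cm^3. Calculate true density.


TD = 16.68 / 7.059 = 2.363 g/cm^3

2.363


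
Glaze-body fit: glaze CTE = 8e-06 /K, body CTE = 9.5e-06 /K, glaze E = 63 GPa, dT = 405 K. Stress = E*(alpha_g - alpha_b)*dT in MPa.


Stress = 63*1000*(8e-06 - 9.5e-06)*405 = -38.3 MPa

-38.3


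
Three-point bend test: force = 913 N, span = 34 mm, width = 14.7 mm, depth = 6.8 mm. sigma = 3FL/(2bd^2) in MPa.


sigma = 3*913*34/(2*14.7*6.8^2) = 68.5 MPa

68.5


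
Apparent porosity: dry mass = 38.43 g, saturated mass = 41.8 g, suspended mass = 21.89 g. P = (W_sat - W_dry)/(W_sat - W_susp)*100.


P = (41.8 - 38.43) / (41.8 - 21.89) * 100 = 3.37 / 19.91 * 100 = 16.9%

16.9


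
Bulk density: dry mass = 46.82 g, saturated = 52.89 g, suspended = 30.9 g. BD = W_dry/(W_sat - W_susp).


BD = 46.82 / (52.89 - 30.9) = 46.82 / 21.99 = 2.129 g/cm^3

2.129


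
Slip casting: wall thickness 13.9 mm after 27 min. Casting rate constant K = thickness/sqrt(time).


K = 13.9 / sqrt(27) = 13.9 / 5.1962 = 2.675 mm/min^0.5

2.675


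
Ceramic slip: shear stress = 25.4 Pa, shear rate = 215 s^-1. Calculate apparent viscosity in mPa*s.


eta = tau/gamma * 1000 = 25.4/215 * 1000 = 118.1 mPa*s

118.1


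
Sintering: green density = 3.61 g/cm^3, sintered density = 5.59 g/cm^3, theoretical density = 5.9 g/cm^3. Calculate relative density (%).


Relative = 5.59 / 5.9 * 100 = 94.7%

94.7


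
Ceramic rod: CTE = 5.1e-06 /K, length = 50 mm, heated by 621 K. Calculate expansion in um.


dL = 5.1e-06 * 50 * 621 * 1000 = 158.355 um

158.355


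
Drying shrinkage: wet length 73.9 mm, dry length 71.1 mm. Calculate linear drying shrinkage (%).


DS = (73.9 - 71.1) / 73.9 * 100 = 3.79%

3.79


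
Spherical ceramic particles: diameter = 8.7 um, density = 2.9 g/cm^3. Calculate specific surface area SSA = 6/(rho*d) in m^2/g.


SSA = 6 / (2.9 * 8.7) = 0.238 m^2/g

0.238


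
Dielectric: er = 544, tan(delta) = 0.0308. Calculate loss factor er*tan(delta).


Loss = 544 * 0.0308 = 16.755

16.755


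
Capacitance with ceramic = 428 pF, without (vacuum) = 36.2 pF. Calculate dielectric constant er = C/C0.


er = 428 / 36.2 = 11.82

11.82


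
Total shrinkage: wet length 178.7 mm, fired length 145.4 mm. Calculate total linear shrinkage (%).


TS = (178.7 - 145.4) / 178.7 * 100 = 18.63%

18.63


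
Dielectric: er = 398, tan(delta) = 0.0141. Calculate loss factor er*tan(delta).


Loss = 398 * 0.0141 = 5.612

5.612


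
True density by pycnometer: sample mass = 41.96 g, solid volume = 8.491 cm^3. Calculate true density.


TD = 41.96 / 8.491 = 4.942 g/cm^3

4.942


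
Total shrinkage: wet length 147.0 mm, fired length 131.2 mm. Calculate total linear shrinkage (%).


TS = (147.0 - 131.2) / 147.0 * 100 = 10.75%

10.75


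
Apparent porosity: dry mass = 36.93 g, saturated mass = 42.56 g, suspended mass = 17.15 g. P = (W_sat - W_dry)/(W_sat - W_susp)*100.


P = (42.56 - 36.93) / (42.56 - 17.15) * 100 = 5.63 / 25.41 * 100 = 22.2%

22.2


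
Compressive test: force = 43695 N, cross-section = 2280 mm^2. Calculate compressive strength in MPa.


CS = 43695 / 2280 = 19.2 MPa

19.2


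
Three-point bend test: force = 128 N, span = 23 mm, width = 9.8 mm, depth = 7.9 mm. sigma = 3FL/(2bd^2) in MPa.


sigma = 3*128*23/(2*9.8*7.9^2) = 7.2 MPa

7.2


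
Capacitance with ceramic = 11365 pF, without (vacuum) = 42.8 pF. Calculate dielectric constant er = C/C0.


er = 11365 / 42.8 = 265.54

265.54


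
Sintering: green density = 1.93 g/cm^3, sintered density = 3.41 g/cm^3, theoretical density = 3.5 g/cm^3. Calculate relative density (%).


Relative = 3.41 / 3.5 * 100 = 97.4%

97.4


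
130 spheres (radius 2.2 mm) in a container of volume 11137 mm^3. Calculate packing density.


V_sphere = 4/3*pi*2.2^3 = 44.6022 mm^3
Total V = 130*44.6022 = 5798.286 mm^3
PD = 5798.286 / 11137 = 0.521

0.521


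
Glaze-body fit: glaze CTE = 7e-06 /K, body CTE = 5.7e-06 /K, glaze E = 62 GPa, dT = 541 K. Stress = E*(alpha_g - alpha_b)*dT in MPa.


Stress = 62*1000*(7e-06 - 5.7e-06)*541 = 43.6 MPa

43.6


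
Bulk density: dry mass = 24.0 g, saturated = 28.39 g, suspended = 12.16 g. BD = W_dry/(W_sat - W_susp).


BD = 24.0 / (28.39 - 12.16) = 24.0 / 16.23 = 1.479 g/cm^3

1.479


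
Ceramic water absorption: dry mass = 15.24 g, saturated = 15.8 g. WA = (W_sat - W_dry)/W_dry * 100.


WA = (15.8 - 15.24) / 15.24 * 100 = 3.67%

3.67


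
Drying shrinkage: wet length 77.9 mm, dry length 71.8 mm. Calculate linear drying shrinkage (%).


DS = (77.9 - 71.8) / 77.9 * 100 = 7.83%

7.83


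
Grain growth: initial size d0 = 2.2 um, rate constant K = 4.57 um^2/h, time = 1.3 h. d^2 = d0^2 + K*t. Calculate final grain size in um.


d^2 = 2.2^2 + 4.57*1.3 = 10.781
d = sqrt(10.781) = 3.28 um

3.28


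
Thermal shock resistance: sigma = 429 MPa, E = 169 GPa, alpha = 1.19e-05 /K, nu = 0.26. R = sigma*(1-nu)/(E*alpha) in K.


R = 429*(1-0.26)/(169*1000*1.19e-05) = 158 K

158


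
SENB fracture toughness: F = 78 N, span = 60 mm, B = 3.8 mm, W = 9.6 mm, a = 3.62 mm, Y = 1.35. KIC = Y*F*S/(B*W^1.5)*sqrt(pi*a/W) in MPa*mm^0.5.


KIC = 1.35*78*60/(3.8*9.6^1.5)*sqrt(pi*3.62/9.6) = 60.84

60.84


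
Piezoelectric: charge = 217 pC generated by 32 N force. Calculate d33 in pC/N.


d33 = 217 / 32 = 6.8 pC/N

6.8


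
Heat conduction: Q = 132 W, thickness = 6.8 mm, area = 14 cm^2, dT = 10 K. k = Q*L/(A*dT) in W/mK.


k = 132*6.8/1000/(14/10000*10) = 64.11 W/mK

64.11


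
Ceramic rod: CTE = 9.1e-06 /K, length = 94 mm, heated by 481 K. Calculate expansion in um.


dL = 9.1e-06 * 94 * 481 * 1000 = 411.447 um

411.447


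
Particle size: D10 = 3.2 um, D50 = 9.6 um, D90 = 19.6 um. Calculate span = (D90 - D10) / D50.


Span = (19.6 - 3.2) / 9.6 = 16.4 / 9.6 = 1.708

1.708


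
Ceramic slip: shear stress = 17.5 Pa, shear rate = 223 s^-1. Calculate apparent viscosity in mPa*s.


eta = tau/gamma * 1000 = 17.5/223 * 1000 = 78.5 mPa*s

78.5


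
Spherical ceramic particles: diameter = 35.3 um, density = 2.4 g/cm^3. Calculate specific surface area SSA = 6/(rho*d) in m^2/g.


SSA = 6 / (2.4 * 35.3) = 0.071 m^2/g

0.071


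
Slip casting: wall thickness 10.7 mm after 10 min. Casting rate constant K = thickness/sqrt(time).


K = 10.7 / sqrt(10) = 10.7 / 3.1623 = 3.384 mm/min^0.5

3.384


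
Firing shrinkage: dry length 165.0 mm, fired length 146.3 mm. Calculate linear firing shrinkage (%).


FS = (165.0 - 146.3) / 165.0 * 100 = 11.33%

11.33


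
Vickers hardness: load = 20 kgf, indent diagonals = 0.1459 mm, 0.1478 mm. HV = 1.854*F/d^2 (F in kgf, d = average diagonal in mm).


d_avg = (0.1459+0.1478)/2 = 0.14685 mm
HV = 1.854*20/0.14685^2 = 1719

1719


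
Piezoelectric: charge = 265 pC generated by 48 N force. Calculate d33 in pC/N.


d33 = 265 / 48 = 5.5 pC/N

5.5


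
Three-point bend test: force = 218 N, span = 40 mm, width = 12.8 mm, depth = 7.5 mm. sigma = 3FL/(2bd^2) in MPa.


sigma = 3*218*40/(2*12.8*7.5^2) = 18.2 MPa

18.2


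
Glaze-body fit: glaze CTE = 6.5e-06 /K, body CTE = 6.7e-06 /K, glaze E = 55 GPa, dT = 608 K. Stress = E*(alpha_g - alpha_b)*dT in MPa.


Stress = 55*1000*(6.5e-06 - 6.7e-06)*608 = -6.7 MPa

-6.7


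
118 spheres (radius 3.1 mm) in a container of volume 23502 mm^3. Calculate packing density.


V_sphere = 4/3*pi*3.1^3 = 124.7882 mm^3
Total V = 118*124.7882 = 14725.0076 mm^3
PD = 14725.0076 / 23502 = 0.627

0.627


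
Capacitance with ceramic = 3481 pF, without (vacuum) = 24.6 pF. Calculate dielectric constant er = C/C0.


er = 3481 / 24.6 = 141.5

141.5


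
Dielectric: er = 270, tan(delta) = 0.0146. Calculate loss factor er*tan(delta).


Loss = 270 * 0.0146 = 3.942

3.942


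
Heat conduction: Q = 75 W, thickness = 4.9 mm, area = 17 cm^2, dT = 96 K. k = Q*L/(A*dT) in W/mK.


k = 75*4.9/1000/(17/10000*96) = 2.25 W/mK

2.25


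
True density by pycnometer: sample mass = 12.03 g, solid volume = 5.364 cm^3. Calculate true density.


TD = 12.03 / 5.364 = 2.243 g/cm^3

2.243


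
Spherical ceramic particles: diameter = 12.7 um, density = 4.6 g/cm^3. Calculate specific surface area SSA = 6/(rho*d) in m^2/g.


SSA = 6 / (4.6 * 12.7) = 0.103 m^2/g

0.103


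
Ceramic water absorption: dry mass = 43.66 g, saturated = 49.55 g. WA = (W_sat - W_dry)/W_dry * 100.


WA = (49.55 - 43.66) / 43.66 * 100 = 13.49%

13.49


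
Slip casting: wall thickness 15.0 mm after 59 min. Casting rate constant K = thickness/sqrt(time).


K = 15.0 / sqrt(59) = 15.0 / 7.6811 = 1.953 mm/min^0.5

1.953


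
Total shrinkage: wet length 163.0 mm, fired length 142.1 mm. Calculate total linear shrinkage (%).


TS = (163.0 - 142.1) / 163.0 * 100 = 12.82%

12.82


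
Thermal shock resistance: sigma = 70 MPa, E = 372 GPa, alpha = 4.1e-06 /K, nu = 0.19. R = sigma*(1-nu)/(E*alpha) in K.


R = 70*(1-0.19)/(372*1000*4.1e-06) = 37 K

37


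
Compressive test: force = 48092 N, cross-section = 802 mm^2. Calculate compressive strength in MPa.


CS = 48092 / 802 = 60.0 MPa

60.0


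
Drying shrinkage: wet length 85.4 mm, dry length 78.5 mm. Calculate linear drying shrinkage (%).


DS = (85.4 - 78.5) / 85.4 * 100 = 8.08%

8.08


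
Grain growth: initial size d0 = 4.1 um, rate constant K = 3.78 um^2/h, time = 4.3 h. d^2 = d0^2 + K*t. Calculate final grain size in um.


d^2 = 4.1^2 + 3.78*4.3 = 33.064
d = sqrt(33.064) = 5.75 um

5.75


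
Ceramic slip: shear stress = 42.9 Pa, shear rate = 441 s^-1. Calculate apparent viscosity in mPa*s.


eta = tau/gamma * 1000 = 42.9/441 * 1000 = 97.3 mPa*s

97.3


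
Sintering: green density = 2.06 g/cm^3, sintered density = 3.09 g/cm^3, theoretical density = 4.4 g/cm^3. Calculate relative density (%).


Relative = 3.09 / 4.4 * 100 = 70.2%

70.2


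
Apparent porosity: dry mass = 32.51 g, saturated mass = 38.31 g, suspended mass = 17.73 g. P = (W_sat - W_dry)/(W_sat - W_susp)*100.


P = (38.31 - 32.51) / (38.31 - 17.73) * 100 = 5.8 / 20.58 * 100 = 28.2%

28.2


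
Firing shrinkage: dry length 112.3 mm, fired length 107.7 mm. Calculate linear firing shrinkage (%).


FS = (112.3 - 107.7) / 112.3 * 100 = 4.1%

4.1


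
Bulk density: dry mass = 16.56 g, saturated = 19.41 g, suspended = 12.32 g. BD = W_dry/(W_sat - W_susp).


BD = 16.56 / (19.41 - 12.32) = 16.56 / 7.09 = 2.336 g/cm^3

2.336


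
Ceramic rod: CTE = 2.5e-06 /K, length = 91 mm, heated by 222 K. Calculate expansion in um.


dL = 2.5e-06 * 91 * 222 * 1000 = 50.505 um

50.505


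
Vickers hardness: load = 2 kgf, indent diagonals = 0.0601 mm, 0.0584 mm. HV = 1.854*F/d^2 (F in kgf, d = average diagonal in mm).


d_avg = (0.0601+0.0584)/2 = 0.05925 mm
HV = 1.854*2/0.05925^2 = 1056

1056


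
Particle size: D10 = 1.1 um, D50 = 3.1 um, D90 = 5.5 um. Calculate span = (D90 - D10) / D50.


Span = (5.5 - 1.1) / 3.1 = 4.4 / 3.1 = 1.419

1.419


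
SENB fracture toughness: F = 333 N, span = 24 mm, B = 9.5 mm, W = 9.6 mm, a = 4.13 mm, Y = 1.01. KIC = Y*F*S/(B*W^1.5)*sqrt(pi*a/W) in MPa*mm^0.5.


KIC = 1.01*333*24/(9.5*9.6^1.5)*sqrt(pi*4.13/9.6) = 33.21

33.21


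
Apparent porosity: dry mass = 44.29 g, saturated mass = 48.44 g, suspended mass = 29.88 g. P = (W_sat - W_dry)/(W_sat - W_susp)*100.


P = (48.44 - 44.29) / (48.44 - 29.88) * 100 = 4.15 / 18.56 * 100 = 22.4%

22.4


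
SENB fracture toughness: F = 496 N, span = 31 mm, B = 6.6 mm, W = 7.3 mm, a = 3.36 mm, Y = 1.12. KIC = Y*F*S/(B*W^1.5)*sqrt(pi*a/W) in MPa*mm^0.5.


KIC = 1.12*496*31/(6.6*7.3^1.5)*sqrt(pi*3.36/7.3) = 159.08

159.08


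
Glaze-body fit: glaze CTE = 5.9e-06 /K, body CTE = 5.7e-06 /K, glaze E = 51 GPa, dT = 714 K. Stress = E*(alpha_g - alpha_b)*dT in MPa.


Stress = 51*1000*(5.9e-06 - 5.7e-06)*714 = 7.3 MPa

7.3


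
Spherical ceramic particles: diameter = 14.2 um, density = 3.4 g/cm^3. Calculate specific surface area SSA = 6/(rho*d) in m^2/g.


SSA = 6 / (3.4 * 14.2) = 0.124 m^2/g

0.124


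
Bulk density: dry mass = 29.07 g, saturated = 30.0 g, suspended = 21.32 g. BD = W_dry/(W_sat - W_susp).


BD = 29.07 / (30.0 - 21.32) = 29.07 / 8.68 = 3.349 g/cm^3

3.349


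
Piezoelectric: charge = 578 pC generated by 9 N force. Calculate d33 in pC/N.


d33 = 578 / 9 = 64.2 pC/N

64.2


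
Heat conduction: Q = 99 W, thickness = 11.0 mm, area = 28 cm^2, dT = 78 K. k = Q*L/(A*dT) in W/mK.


k = 99*11.0/1000/(28/10000*78) = 4.99 W/mK

4.99


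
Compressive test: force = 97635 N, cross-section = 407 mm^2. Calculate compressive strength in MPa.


CS = 97635 / 407 = 239.9 MPa

239.9


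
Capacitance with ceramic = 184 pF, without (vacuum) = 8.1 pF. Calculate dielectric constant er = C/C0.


er = 184 / 8.1 = 22.72

22.72


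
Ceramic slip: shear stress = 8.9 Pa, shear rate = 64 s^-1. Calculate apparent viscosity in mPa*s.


eta = tau/gamma * 1000 = 8.9/64 * 1000 = 139.1 mPa*s

139.1


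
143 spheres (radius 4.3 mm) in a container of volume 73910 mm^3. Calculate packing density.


V_sphere = 4/3*pi*4.3^3 = 333.0381 mm^3
Total V = 143*333.0381 = 47624.4483 mm^3
PD = 47624.4483 / 73910 = 0.644

0.644


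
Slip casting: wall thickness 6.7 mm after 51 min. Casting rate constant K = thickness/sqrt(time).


K = 6.7 / sqrt(51) = 6.7 / 7.1414 = 0.938 mm/min^0.5

0.938


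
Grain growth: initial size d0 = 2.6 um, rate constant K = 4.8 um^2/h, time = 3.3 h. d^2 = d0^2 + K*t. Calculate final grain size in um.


d^2 = 2.6^2 + 4.8*3.3 = 22.6
d = sqrt(22.6) = 4.75 um

4.75


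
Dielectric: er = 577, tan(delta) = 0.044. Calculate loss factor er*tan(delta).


Loss = 577 * 0.044 = 25.388

25.388


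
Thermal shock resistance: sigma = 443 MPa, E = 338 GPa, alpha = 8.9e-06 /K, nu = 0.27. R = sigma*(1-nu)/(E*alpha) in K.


R = 443*(1-0.27)/(338*1000*8.9e-06) = 108 K

108


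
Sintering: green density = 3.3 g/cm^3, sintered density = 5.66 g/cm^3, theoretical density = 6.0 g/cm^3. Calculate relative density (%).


Relative = 5.66 / 6.0 * 100 = 94.3%

94.3


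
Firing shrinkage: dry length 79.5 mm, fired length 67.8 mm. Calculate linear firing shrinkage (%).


FS = (79.5 - 67.8) / 79.5 * 100 = 14.72%

14.72


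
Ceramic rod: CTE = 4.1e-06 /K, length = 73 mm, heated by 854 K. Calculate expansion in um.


dL = 4.1e-06 * 73 * 854 * 1000 = 255.602 um

255.602


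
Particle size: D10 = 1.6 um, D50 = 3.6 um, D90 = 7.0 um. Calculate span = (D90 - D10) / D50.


Span = (7.0 - 1.6) / 3.6 = 5.4 / 3.6 = 1.5

1.5


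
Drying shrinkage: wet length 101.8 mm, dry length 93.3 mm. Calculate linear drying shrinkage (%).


DS = (101.8 - 93.3) / 101.8 * 100 = 8.35%

8.35


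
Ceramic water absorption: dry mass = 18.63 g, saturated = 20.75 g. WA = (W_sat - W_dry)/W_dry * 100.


WA = (20.75 - 18.63) / 18.63 * 100 = 11.38%

11.38


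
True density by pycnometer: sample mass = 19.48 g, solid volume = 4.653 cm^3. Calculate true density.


TD = 19.48 / 4.653 = 4.187 g/cm^3

4.187


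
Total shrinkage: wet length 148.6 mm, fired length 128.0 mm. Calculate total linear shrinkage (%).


TS = (148.6 - 128.0) / 148.6 * 100 = 13.86%

13.86
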